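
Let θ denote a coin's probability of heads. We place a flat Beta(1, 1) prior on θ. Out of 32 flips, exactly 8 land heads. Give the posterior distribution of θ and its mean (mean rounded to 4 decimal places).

Posterior: Beta(9, 25); mean ≈ 0.2647

Observing 8 successes and 24 failures updates Beta(1, 1) by adding the success and failure counts to the two shape parameters: α = 1+8 = 9, β = 1+24 = 25.
E[θ | data] = 9/(9+25) = 0.2647.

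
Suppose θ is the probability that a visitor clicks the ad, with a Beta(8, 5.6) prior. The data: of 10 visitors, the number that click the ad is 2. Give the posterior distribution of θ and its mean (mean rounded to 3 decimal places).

Posterior: Beta(10, 13.6); mean ≈ 0.424

The binomial likelihood is conjugate to the Beta prior: with 2 successes and 8 failures, the posterior is Beta(8+2, 5.6+8) = Beta(10, 13.6).
Posterior mean = α/(α+β) = 10/23.6 = 0.424.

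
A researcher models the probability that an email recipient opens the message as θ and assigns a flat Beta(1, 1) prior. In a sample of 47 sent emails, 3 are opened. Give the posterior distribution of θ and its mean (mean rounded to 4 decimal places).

Posterior: Beta(4, 45); mean ≈ 0.0816

The binomial likelihood is conjugate to the Beta prior: with 3 successes and 44 failures, the posterior is Beta(1+3, 1+44) = Beta(4, 45).
Posterior mean = α/(α+β) = 4/49 = 0.0816.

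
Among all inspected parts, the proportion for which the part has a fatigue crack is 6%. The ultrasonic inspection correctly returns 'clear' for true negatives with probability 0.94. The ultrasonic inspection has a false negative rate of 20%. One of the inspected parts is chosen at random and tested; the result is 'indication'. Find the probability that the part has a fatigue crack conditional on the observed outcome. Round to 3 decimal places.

Write H for 'the part has a fatigue crack'. Prior odds H:¬H = 0.06/0.94 = 0.063830. For the 'indication' outcome, the likelihood ratio is 0.8/0.06 = 13.333.
Posterior odds = 0.063830 × 13.333 = 0.85106, so P(H|E) = 0.85106/(1+0.85106) = 0.460.

P(H | E) ≈ 0.460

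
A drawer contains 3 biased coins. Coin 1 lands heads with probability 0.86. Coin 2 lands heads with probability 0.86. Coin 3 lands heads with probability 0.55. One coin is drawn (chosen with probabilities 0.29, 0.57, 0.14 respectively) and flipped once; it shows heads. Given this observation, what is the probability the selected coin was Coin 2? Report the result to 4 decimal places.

P(heads|C1) = 0.86; P(heads|C2) = 0.86; P(heads|C3) = 0.55.
Prior × likelihood for each source: 0.29·0.86=0.2494, 0.57·0.86=0.4902, 0.14·0.55=0.07700. Summing gives P(heads) = 0.81660.
P(Coin 2 | heads) = 0.4902 / 0.81660 = 0.6003.

Posterior probability ≈ 0.6003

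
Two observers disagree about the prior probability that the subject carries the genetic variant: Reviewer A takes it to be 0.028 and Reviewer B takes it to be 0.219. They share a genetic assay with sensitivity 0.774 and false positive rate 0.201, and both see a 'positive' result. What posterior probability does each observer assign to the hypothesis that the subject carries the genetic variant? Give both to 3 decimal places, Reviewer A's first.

Reviewer A: 0.100; Reviewer B: 0.519

P('+'|H) = 0.774, P('+'|¬H) = 0.201.
Reviewer A: numerator 0.774·0.028 = 0.021672; evidence = 0.021672+0.201·0.972 = 0.21704; posterior = 0.100.
Reviewer B: numerator 0.774·0.219 = 0.16951; evidence = 0.16951+0.201·0.781 = 0.32649; posterior = 0.519.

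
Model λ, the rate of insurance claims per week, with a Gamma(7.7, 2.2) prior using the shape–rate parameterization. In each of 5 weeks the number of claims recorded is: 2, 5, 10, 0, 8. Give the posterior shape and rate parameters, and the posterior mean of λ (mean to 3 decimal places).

Posterior: Gamma(shape=32.7, rate=7.2); mean ≈ 4.542

Total count ∑xᵢ = 25 over n = 5 weeks.
Gamma is conjugate to the Poisson likelihood: posterior is Gamma(shape = 7.7+25 = 32.7, rate = 2.2+5 = 7.2).
Posterior mean = shape/rate = 32.7/7.2 = 4.542.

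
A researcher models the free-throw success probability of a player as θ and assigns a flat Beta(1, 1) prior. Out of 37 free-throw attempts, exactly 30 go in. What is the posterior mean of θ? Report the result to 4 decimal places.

Posterior mean ≈ 0.7949

The binomial likelihood is conjugate to the Beta prior: with 30 successes and 7 failures, the posterior is Beta(1+30, 1+7) = Beta(31, 8).
Posterior mean = α/(α+β) = 31/39 = 0.7949.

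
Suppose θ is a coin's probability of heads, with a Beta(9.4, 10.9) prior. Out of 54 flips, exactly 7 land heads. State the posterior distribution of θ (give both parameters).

The binomial likelihood is conjugate to the Beta prior: with 7 successes and 47 failures, the posterior is Beta(9.4+7, 10.9+47) = Beta(16.4, 57.9).

Posterior: Beta(16.4, 57.9)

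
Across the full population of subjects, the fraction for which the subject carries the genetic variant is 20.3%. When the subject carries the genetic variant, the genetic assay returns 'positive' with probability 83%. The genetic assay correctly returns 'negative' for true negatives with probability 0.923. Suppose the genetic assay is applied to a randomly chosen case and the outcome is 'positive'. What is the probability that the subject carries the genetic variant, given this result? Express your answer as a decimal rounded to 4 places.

P(H | E) ≈ 0.7330

Let H be the event that the subject carries the genetic variant. P(H) = 0.203, so P(¬H) = 0.797. With E the 'positive' result, P(E|H) = 0.83 and P(E|¬H) = 0.077.
P(E) = 0.83·0.203 + 0.077·0.797 = 0.16849 + 0.061369 = 0.22986.
By Bayes' theorem, P(H|E) = 0.16849 / 0.22986 = 0.7330.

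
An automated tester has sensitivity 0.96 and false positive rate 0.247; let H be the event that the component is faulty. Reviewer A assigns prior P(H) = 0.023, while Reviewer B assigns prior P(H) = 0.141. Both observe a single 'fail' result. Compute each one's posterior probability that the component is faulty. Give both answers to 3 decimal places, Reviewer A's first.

Reviewer A: 0.084; Reviewer B: 0.389

The likelihood ratio for a 'fail' result is 0.96/0.247 = 3.8866.
Reviewer A: prior odds 0.023/0.977 = 0.023541; posterior odds 0.091497; posterior probability 0.084.
Reviewer B: prior odds 0.141/0.859 = 0.16414; posterior odds 0.63797; posterior probability 0.389.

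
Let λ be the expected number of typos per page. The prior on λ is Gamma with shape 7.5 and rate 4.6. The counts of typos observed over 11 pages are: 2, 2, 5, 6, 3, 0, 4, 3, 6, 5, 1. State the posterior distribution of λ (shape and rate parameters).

Posterior: Gamma(shape=44.5, rate=15.6)

The Poisson likelihood adds the total count to the shape and the number of exposure periods to the rate. Here ∑xᵢ = 37 and n = 11, so shape 7.5→44.5 and rate 4.6→15.6.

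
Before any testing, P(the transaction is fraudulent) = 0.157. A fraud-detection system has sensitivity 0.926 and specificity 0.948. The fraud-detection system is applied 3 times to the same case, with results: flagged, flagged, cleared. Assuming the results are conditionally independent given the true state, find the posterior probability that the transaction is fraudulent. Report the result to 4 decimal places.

With H the event that the transaction is fraudulent, the joint likelihood of the observed sequence is P(data|H) = 0.926·0.926·0.074 = 0.063453 and P(data|¬H) = 0.052·0.052·0.948 = 0.0025634.
Bayes: P(H|data) = 0.157·0.063453 / (0.157·0.063453 + 0.843·0.0025634) = 0.0099622/0.012123 = 0.8218.

Posterior P(H) ≈ 0.8218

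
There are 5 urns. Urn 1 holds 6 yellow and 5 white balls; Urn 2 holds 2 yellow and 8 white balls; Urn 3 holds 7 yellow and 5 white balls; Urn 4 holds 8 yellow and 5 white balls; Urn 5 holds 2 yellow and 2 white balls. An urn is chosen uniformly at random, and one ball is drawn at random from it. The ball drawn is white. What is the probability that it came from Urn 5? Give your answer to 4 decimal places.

Posterior probability ≈ 0.1956

Tabulate prior·likelihood by source: [1] prior 0.2, lik 0.4545, product 0.09091; [2] prior 0.2, lik 0.8, product 0.1600; [3] prior 0.2, lik 0.4167, product 0.08333; [4] prior 0.2, lik 0.3846, product 0.07692; [5] prior 0.2, lik 0.5, product 0.1000.
Normalizing constant = 0.51117; the posterior for Urn 5 is its product over the sum, 0.1000/0.51117 = 0.1956.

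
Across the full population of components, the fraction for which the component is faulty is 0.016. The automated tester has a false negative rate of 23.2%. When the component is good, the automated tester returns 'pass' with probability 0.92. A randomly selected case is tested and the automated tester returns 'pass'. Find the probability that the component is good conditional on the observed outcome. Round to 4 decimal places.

Write H for 'the component is faulty'. Prior odds H:¬H = 0.016/0.984 = 0.016260. For the 'pass' outcome, the likelihood ratio is 0.232/0.92 = 0.25217.
Posterior odds = 0.016260 × 0.25217 = 0.0041004, so P(H|E) = 0.0041004/(1+0.0041004) = 0.0041. Then P(¬H|E) = 1 − 0.0041 = 0.9959.

P(¬H | E) ≈ 0.9959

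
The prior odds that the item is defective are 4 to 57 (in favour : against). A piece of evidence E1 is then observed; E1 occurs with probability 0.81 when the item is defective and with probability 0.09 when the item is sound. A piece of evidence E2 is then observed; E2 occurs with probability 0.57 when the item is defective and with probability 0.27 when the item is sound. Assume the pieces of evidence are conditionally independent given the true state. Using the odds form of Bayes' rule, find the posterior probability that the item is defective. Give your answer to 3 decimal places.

Prior odds = 4/57 = 0.070175.
Likelihood ratio for E1 = 0.81/0.09 = 9.0000.
Likelihood ratio for E2 = 0.57/0.27 = 2.1111.
Posterior odds = prior odds × LR₁ × LR₂ = 1.3333.
Posterior probability = odds/(1+odds) = 1.3333/2.3333 = 0.571.

Posterior probability ≈ 0.571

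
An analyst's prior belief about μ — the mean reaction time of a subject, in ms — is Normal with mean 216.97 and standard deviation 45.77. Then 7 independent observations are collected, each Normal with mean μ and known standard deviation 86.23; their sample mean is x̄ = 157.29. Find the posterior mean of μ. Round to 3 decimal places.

Posterior mean ≈ 177.370

Prior precision 1/τ₀² = 1/45.77² = 0.00047735; data precision n/σ² = 7/86.23² = 0.00094142.
Posterior precision = 0.00047735 + 0.00094142 = 0.00141877.
Posterior mean = (0.00047735·216.97 + 0.00094142·157.29) / 0.00141877 = 177.370.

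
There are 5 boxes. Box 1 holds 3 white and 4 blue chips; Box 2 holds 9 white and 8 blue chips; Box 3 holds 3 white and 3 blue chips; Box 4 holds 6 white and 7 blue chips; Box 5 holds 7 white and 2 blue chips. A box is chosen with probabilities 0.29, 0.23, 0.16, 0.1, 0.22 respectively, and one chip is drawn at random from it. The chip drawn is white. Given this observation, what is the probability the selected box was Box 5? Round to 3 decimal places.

Posterior probability ≈ 0.315

P(white|Box 1) = 0.4286; P(white|Box 2) = 0.5294; P(white|Box 3) = 0.5; P(white|Box 4) = 0.4615; P(white|Box 5) = 0.7778.
Prior × likelihood for each source: 0.29·0.4286=0.1243, 0.23·0.5294=0.1218, 0.16·0.5=0.08000, 0.1·0.4615=0.04615, 0.22·0.7778=0.1711. Summing gives P(white) = 0.54332.
P(Box 5 | white) = 0.1711 / 0.54332 = 0.315.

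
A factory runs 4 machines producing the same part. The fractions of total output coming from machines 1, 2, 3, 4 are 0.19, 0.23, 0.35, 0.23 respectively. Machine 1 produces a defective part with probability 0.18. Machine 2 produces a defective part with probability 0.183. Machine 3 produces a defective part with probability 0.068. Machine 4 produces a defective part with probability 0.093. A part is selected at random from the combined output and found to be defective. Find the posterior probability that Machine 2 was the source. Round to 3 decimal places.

Posterior probability ≈ 0.346

Tabulate prior·likelihood by source: [1] prior 0.19, lik 0.18, product 0.03420; [2] prior 0.23, lik 0.183, product 0.04209; [3] prior 0.35, lik 0.068, product 0.02380; [4] prior 0.23, lik 0.093, product 0.02139.
Normalizing constant = 0.12148; the posterior for Machine 2 is its product over the sum, 0.04209/0.12148 = 0.346.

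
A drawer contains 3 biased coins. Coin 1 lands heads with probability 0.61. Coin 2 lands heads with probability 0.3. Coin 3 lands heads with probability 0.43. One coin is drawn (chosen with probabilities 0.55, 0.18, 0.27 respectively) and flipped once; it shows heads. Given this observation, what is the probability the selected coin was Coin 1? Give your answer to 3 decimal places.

Posterior probability ≈ 0.664

P(heads|C1) = 0.61; P(heads|C2) = 0.3; P(heads|C3) = 0.43.
Prior × likelihood for each source: 0.55·0.61=0.3355, 0.18·0.3=0.05400, 0.27·0.43=0.1161. Summing gives P(heads) = 0.50560.
P(Coin 1 | heads) = 0.3355 / 0.50560 = 0.664.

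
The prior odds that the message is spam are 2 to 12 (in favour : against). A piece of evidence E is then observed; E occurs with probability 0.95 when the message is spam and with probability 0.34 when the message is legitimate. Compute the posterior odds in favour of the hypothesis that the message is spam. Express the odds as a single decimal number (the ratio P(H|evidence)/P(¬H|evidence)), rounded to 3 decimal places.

Prior odds = 2/12 = 0.16667.
Likelihood ratio for E = 0.95/0.34 = 2.7941.
Posterior odds = prior odds × LR = 0.46569.

Posterior odds ≈ 0.466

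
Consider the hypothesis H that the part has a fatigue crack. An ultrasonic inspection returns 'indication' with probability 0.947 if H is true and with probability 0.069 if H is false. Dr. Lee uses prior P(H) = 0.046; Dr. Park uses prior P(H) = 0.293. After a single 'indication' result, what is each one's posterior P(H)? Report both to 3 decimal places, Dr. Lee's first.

Dr. Lee: 0.398; Dr. Park: 0.850

The likelihood ratio for an 'indication' result is 0.947/0.069 = 13.725.
Dr. Lee: prior odds 0.046/0.954 = 0.048218; posterior odds 0.66177; posterior probability 0.398.
Dr. Park: prior odds 0.293/0.707 = 0.41443; posterior odds 5.6879; posterior probability 0.850.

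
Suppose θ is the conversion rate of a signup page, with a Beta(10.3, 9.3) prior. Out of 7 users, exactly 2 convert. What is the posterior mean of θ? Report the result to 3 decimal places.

Observing 2 successes and 5 failures updates Beta(10.3, 9.3) by adding the success and failure counts to the two shape parameters: α = 10.3+2 = 12.3, β = 9.3+5 = 14.3.
E[θ | data] = 12.3/(12.3+14.3) = 0.462.

Posterior mean ≈ 0.462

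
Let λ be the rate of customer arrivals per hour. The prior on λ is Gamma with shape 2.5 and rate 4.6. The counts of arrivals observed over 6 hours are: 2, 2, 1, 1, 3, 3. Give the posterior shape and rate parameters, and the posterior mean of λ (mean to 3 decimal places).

Posterior: Gamma(shape=14.5, rate=10.6); mean ≈ 1.368

Total count ∑xᵢ = 12 over n = 6 hours.
Gamma is conjugate to the Poisson likelihood: posterior is Gamma(shape = 2.5+12 = 14.5, rate = 4.6+6 = 10.6).
E[λ | data] = 14.5/10.6 = 1.368.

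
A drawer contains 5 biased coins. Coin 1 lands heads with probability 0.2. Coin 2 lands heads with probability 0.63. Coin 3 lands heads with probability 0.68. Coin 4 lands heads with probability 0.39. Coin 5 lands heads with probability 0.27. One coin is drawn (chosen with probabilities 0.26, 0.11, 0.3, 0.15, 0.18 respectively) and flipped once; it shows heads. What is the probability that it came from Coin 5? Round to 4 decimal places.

Posterior probability ≈ 0.1124

Tabulate prior·likelihood by source: [1] prior 0.26, lik 0.2, product 0.05200; [2] prior 0.11, lik 0.63, product 0.06930; [3] prior 0.3, lik 0.68, product 0.2040; [4] prior 0.15, lik 0.39, product 0.05850; [5] prior 0.18, lik 0.27, product 0.04860.
Normalizing constant = 0.43240; the posterior for Coin 5 is its product over the sum, 0.04860/0.43240 = 0.1124.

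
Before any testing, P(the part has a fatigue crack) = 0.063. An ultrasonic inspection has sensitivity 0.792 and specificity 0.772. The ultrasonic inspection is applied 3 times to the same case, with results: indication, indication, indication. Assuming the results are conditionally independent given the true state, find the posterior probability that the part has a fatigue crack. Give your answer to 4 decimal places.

With H the event that the part has a fatigue crack, the joint likelihood of the observed sequence is P(data|H) = 0.792·0.792·0.792 = 0.49679 and P(data|¬H) = 0.228·0.228·0.228 = 0.011852.
Bayes: P(H|data) = 0.063·0.49679 / (0.063·0.49679 + 0.937·0.011852) = 0.031298/0.042404 = 0.7381.

Posterior P(H) ≈ 0.7381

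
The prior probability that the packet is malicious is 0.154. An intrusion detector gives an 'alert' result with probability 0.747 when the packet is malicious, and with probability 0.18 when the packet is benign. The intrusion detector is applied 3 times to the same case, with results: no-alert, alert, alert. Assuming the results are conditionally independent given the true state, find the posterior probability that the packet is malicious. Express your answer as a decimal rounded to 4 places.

Posterior P(H) ≈ 0.4917

With H the event that the packet is malicious, the joint likelihood of the observed sequence is P(data|H) = 0.253·0.747·0.747 = 0.14118 and P(data|¬H) = 0.82·0.18·0.18 = 0.026568.
Bayes: P(H|data) = 0.154·0.14118 / (0.154·0.14118 + 0.846·0.026568) = 0.021741/0.044218 = 0.4917.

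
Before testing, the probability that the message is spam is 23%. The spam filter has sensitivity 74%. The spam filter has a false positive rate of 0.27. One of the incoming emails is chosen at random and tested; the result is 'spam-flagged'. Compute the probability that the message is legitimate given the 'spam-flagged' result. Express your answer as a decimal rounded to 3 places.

Let H be the event that the message is spam. P(H) = 0.23, so P(¬H) = 0.77. With E the 'spam-flagged' result, P(E|H) = 0.74 and P(E|¬H) = 0.27.
P(E) = 0.74·0.23 + 0.27·0.77 = 0.17020 + 0.20790 = 0.37810.
By Bayes' theorem, P(H|E) = 0.17020 / 0.37810 = 0.450. Hence P(¬H|E) = 1 − 0.450 = 0.550.

P(¬H | E) ≈ 0.550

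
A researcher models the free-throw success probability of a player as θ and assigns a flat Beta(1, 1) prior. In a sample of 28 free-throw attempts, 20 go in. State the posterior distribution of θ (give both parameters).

Posterior: Beta(21, 9)

Observing 20 successes and 8 failures updates Beta(1, 1) by adding the success and failure counts to the two shape parameters: α = 1+20 = 21, β = 1+8 = 9.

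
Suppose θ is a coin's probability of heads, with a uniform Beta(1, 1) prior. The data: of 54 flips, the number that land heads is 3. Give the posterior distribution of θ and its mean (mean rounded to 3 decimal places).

The binomial likelihood is conjugate to the Beta prior: with 3 successes and 51 failures, the posterior is Beta(1+3, 1+51) = Beta(4, 52).
E[θ | data] = 4/(4+52) = 0.071.

Posterior: Beta(4, 52); mean ≈ 0.071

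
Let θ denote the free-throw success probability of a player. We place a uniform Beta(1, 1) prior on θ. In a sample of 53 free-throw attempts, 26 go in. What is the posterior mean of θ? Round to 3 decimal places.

Observing 26 successes and 27 failures updates Beta(1, 1) by adding the success and failure counts to the two shape parameters: α = 1+26 = 27, β = 1+27 = 28.
E[θ | data] = 27/(27+28) = 0.491.

Posterior mean ≈ 0.491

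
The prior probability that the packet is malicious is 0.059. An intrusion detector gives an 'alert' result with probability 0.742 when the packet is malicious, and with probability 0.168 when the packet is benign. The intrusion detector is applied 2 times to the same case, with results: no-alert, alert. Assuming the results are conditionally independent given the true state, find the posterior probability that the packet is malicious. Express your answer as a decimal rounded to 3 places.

Posterior P(H) ≈ 0.079

Let H be the event that the packet is malicious; start with P(H) = 0.059. P('alert'|H) = 0.742, P('alert'|¬H) = 0.168.
Update on result 1 ('no-alert'): P(H) ← 0.258·0.0590 / (0.258·0.0590 + 0.832·0.9410) = 0.015222/0.79813 = 0.0191.
Update on result 2 ('alert'): P(H) ← 0.742·0.0191 / (0.742·0.0191 + 0.168·0.9809) = 0.014151/0.17895 = 0.0791.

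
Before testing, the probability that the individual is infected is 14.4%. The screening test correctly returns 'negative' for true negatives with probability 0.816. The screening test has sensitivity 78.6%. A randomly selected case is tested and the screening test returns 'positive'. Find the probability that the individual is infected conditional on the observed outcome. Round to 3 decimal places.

P(H | E) ≈ 0.418

Write H for 'the individual is infected'. Prior odds H:¬H = 0.144/0.856 = 0.16822. For the 'positive' outcome, the likelihood ratio is 0.786/0.184 = 4.2717.
Posterior odds = 0.16822 × 4.2717 = 0.71861, so P(H|E) = 0.71861/(1+0.71861) = 0.418.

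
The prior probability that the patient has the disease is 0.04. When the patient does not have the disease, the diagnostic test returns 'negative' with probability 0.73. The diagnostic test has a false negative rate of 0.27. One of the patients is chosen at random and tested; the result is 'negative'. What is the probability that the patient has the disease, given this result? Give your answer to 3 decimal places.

P(H | E) ≈ 0.015

Let H be the event that the patient has the disease. P(H) = 0.04, so P(¬H) = 0.96. With E the 'negative' result, P(E|H) = 0.27 and P(E|¬H) = 0.73.
P(E) = 0.27·0.04 + 0.73·0.96 = 0.010800 + 0.70080 = 0.71160.
By Bayes' theorem, P(H|E) = 0.010800 / 0.71160 = 0.015.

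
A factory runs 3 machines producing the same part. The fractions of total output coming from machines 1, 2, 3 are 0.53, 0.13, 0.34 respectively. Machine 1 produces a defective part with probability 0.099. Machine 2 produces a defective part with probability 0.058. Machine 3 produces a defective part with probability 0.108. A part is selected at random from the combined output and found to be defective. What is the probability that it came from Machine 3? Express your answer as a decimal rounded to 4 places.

Posterior probability ≈ 0.3796

Tabulate prior·likelihood by source: [1] prior 0.53, lik 0.099, product 0.05247; [2] prior 0.13, lik 0.058, product 0.007540; [3] prior 0.34, lik 0.108, product 0.03672.
Normalizing constant = 0.096730; the posterior for Machine 3 is its product over the sum, 0.03672/0.096730 = 0.3796.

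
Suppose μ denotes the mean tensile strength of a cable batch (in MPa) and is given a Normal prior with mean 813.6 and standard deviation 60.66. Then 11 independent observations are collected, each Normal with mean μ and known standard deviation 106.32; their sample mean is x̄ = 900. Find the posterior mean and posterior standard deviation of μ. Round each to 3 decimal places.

Prior precision 1/τ₀² = 1/60.66² = 0.00027177; data precision n/σ² = 11/106.32² = 0.00097311.
Posterior precision = 0.00027177 + 0.00097311 = 0.00124488, giving posterior SD = 1/√0.00124488 = 28.342.
Posterior mean = (0.00027177·813.6 + 0.00097311·900) / 0.00124488 = 881.138.

Posterior mean ≈ 881.138; posterior SD ≈ 28.342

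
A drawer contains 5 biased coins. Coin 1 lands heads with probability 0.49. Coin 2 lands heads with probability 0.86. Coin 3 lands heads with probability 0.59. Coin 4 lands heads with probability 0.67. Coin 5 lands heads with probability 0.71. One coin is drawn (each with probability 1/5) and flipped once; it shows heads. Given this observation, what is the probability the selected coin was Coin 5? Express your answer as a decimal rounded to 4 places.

Tabulate prior·likelihood by source: [1] prior 0.2, lik 0.49, product 0.09800; [2] prior 0.2, lik 0.86, product 0.1720; [3] prior 0.2, lik 0.59, product 0.1180; [4] prior 0.2, lik 0.67, product 0.1340; [5] prior 0.2, lik 0.71, product 0.1420.
Normalizing constant = 0.66400; the posterior for Coin 5 is its product over the sum, 0.1420/0.66400 = 0.2139.

Posterior probability ≈ 0.2139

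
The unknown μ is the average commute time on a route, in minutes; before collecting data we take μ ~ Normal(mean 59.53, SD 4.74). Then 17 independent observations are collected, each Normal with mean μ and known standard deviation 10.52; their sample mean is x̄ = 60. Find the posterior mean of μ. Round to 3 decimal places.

With known σ, the Normal prior is conjugate. Weight on the data is w = (n/σ²)/(n/σ² + 1/τ₀²) = 0.153609/(0.153609+0.0445085) = 0.77534.
Posterior mean = w·x̄ + (1−w)·μ₀ = 0.77534·60 + 0.22466·59.53 = 59.894.

Posterior mean ≈ 59.894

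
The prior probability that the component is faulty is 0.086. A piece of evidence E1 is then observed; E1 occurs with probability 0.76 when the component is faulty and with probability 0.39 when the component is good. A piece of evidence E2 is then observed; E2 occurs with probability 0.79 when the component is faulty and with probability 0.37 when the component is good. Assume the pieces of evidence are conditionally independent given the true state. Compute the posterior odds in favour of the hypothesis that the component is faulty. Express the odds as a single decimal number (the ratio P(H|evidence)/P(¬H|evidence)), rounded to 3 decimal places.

Prior odds = 0.086/(1−0.086) = 0.094092.
Likelihood ratio for E1 = 0.76/0.39 = 1.9487.
Likelihood ratio for E2 = 0.79/0.37 = 2.1351.
Posterior odds = prior odds × LR₁ × LR₂ = 0.39150.

Posterior odds ≈ 0.391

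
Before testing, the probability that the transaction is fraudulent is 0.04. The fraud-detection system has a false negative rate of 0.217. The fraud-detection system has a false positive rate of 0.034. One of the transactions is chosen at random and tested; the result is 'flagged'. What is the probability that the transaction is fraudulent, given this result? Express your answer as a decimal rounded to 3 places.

P(H | E) ≈ 0.490

Let H be the event that the transaction is fraudulent. P(H) = 0.04, so P(¬H) = 0.96. With E the 'flagged' result, P(E|H) = 0.783 and P(E|¬H) = 0.034.
P(E) = 0.783·0.04 + 0.034·0.96 = 0.031320 + 0.032640 = 0.063960.
By Bayes' theorem, P(H|E) = 0.031320 / 0.063960 = 0.490.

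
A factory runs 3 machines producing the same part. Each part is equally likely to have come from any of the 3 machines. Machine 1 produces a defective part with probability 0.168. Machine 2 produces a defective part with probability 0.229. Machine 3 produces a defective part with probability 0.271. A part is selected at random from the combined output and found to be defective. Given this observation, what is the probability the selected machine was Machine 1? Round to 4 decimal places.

P(defective|M1) = 0.168; P(defective|M2) = 0.229; P(defective|M3) = 0.271.
Prior × likelihood for each source: 0.333333·0.168=0.05600, 0.333333·0.229=0.07633, 0.333333·0.271=0.09033. Summing gives P(defective) = 0.22267.
P(Machine 1 | defective) = 0.05600 / 0.22267 = 0.2515.

Posterior probability ≈ 0.2515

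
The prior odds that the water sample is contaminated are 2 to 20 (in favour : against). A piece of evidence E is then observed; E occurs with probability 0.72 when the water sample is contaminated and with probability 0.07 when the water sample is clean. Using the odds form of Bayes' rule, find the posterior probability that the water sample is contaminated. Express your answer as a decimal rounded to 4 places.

Prior odds = 2/20 = 0.10000. In log-odds, ln(0.10000) = -2.3026.
Add log likelihood ratio: ln(10.286) = 2.3308.
Posterior log-odds = 0.028171, so posterior odds = exp(0.028171) = 1.0286. Converting, P(H|E) = 1.0286/2.0286 = 0.5070.

Posterior probability ≈ 0.5070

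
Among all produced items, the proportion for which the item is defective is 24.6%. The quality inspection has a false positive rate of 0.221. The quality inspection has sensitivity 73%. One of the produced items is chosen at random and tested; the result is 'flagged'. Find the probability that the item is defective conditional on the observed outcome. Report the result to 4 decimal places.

P(H | E) ≈ 0.5187

Let H be the event that the item is defective. P(H) = 0.246, so P(¬H) = 0.754. With E the 'flagged' result, P(E|H) = 0.73 and P(E|¬H) = 0.221.
P(E) = 0.73·0.246 + 0.221·0.754 = 0.17958 + 0.16663 = 0.34621.
By Bayes' theorem, P(H|E) = 0.17958 / 0.34621 = 0.5187.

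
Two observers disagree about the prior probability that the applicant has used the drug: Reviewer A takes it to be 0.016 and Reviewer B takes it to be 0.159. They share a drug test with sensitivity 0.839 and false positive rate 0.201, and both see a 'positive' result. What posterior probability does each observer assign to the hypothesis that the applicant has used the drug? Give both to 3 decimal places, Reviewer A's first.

Reviewer A: 0.064; Reviewer B: 0.441

P('+'|H) = 0.839, P('+'|¬H) = 0.201.
Reviewer A: numerator 0.839·0.016 = 0.013424; evidence = 0.013424+0.201·0.984 = 0.21121; posterior = 0.064.
Reviewer B: numerator 0.839·0.159 = 0.13340; evidence = 0.13340+0.201·0.841 = 0.30244; posterior = 0.441.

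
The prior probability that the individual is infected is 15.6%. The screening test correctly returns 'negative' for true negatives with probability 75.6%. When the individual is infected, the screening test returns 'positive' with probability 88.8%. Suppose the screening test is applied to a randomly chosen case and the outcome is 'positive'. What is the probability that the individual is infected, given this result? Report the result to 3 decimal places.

P(H | E) ≈ 0.402

Write H for 'the individual is infected'. Prior odds H:¬H = 0.156/0.844 = 0.18483. For the 'positive' outcome, the likelihood ratio is 0.888/0.244 = 3.6393.
Posterior odds = 0.18483 × 3.6393 = 0.67268, so P(H|E) = 0.67268/(1+0.67268) = 0.402.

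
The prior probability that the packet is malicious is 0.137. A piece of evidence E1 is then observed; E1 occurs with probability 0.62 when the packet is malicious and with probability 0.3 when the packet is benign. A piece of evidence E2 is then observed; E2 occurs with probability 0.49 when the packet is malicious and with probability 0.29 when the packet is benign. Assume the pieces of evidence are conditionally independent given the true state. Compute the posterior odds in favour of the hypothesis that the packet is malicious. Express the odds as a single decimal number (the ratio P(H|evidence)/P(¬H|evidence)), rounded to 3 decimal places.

Posterior odds ≈ 0.554

Prior odds = 0.137/(1−0.137) = 0.15875.
Likelihood ratio for E1 = 0.62/0.3 = 2.0667.
Likelihood ratio for E2 = 0.49/0.29 = 1.6897.
Posterior odds = prior odds × LR₁ × LR₂ = 0.55434.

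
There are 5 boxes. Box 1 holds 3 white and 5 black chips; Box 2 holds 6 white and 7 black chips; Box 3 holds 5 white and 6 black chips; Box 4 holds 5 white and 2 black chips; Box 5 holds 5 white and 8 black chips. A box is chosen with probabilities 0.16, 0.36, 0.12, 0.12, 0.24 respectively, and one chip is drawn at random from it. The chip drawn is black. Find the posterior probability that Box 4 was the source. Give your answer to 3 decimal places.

Tabulate prior·likelihood by source: [1] prior 0.16, lik 0.625, product 0.1000; [2] prior 0.36, lik 0.5385, product 0.1938; [3] prior 0.12, lik 0.5455, product 0.06545; [4] prior 0.12, lik 0.2857, product 0.03429; [5] prior 0.24, lik 0.6154, product 0.1477.
Normalizing constant = 0.54128; the posterior for Box 4 is its product over the sum, 0.03429/0.54128 = 0.063.

Posterior probability ≈ 0.063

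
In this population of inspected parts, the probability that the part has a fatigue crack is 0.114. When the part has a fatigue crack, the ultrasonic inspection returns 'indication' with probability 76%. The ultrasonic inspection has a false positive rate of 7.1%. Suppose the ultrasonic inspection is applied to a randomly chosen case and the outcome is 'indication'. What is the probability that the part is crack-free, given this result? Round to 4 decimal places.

P(¬H | E) ≈ 0.4206

Write H for 'the part has a fatigue crack'. Prior odds H:¬H = 0.114/0.886 = 0.12867. For the 'indication' outcome, the likelihood ratio is 0.76/0.071 = 10.704.
Posterior odds = 0.12867 × 10.704 = 1.3773, so P(H|E) = 1.3773/(1+1.3773) = 0.5794. Then P(¬H|E) = 1 − 0.5794 = 0.4206.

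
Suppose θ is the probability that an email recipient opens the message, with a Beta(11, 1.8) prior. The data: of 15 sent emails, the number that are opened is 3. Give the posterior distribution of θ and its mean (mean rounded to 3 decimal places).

Observing 3 successes and 12 failures updates Beta(11, 1.8) by adding the success and failure counts to the two shape parameters: α = 11+3 = 14, β = 1.8+12 = 13.8.
E[θ | data] = 14/(14+13.8) = 0.504.

Posterior: Beta(14, 13.8); mean ≈ 0.504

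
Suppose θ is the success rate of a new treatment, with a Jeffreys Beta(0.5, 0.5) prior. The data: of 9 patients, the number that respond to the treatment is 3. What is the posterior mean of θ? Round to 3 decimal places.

Observing 3 successes and 6 failures updates Beta(0.5, 0.5) by adding the success and failure counts to the two shape parameters: α = 0.5+3 = 3.5, β = 0.5+6 = 6.5.
Posterior mean = α/(α+β) = 3.5/10 = 0.350.

Posterior mean ≈ 0.350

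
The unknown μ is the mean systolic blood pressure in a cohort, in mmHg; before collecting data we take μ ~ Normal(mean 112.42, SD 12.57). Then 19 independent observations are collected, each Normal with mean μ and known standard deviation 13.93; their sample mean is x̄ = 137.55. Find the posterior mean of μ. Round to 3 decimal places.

Posterior mean ≈ 136.024

With known σ, the Normal prior is conjugate. Weight on the data is w = (n/σ²)/(n/σ² + 1/τ₀²) = 0.0979155/(0.0979155+0.00632892) = 0.93929.
Posterior mean = w·x̄ + (1−w)·μ₀ = 0.93929·137.55 + 0.060712·112.42 = 136.024.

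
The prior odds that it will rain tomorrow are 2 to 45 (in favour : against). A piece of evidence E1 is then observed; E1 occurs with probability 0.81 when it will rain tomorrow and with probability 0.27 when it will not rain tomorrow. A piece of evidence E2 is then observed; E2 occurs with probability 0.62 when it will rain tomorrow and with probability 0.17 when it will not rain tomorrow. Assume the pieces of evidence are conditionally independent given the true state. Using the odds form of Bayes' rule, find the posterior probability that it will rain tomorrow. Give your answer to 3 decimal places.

Posterior probability ≈ 0.327

Prior odds = 2/45 = 0.044444. In log-odds, ln(0.044444) = -3.1135.
Add log likelihood ratios: ln(3.0000) + ln(3.6471) = 2.3925.
Posterior log-odds = -0.72098, so posterior odds = exp(-0.72098) = 0.48627. Converting, P(H|E) = 0.48627/1.4863 = 0.327.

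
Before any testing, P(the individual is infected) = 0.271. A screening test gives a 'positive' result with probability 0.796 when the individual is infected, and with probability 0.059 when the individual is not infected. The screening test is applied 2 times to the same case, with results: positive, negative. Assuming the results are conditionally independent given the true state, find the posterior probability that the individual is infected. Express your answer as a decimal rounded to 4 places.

With H the event that the individual is infected, the joint likelihood of the observed sequence is P(data|H) = 0.796·0.204 = 0.16238 and P(data|¬H) = 0.059·0.941 = 0.055519.
Bayes: P(H|data) = 0.271·0.16238 / (0.271·0.16238 + 0.729·0.055519) = 0.044006/0.084479 = 0.5209.

Posterior P(H) ≈ 0.5209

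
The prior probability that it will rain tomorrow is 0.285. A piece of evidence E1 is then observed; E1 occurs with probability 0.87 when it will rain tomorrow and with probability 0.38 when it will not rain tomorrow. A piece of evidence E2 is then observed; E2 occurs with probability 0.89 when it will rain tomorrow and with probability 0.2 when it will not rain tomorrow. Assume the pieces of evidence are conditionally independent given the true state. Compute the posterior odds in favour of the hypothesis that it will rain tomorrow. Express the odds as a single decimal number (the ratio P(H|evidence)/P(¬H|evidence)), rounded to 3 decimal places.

Prior odds = 0.285/(1−0.285) = 0.39860.
Likelihood ratio for E1 = 0.87/0.38 = 2.2895.
Likelihood ratio for E2 = 0.89/0.2 = 4.4500.
Posterior odds = prior odds × LR₁ × LR₂ = 4.0610.

Posterior odds ≈ 4.061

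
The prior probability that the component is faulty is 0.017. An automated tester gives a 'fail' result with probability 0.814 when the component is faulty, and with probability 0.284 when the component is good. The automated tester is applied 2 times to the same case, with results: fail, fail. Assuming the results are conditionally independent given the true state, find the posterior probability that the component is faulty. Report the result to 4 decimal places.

Posterior P(H) ≈ 0.1244

With H the event that the component is faulty, the joint likelihood of the observed sequence is P(data|H) = 0.814·0.814 = 0.66260 and P(data|¬H) = 0.284·0.284 = 0.080656.
Bayes: P(H|data) = 0.017·0.66260 / (0.017·0.66260 + 0.983·0.080656) = 0.011264/0.090549 = 0.1244.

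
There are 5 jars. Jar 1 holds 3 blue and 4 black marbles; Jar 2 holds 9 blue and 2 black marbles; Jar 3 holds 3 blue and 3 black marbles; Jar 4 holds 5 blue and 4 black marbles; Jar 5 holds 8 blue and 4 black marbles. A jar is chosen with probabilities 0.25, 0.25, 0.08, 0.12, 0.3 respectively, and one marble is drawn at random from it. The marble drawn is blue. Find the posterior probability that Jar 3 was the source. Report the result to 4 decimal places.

Tabulate prior·likelihood by source: [1] prior 0.25, lik 0.4286, product 0.1071; [2] prior 0.25, lik 0.8182, product 0.2045; [3] prior 0.08, lik 0.5, product 0.04000; [4] prior 0.12, lik 0.5556, product 0.06667; [5] prior 0.3, lik 0.6667, product 0.2000.
Normalizing constant = 0.61835; the posterior for Jar 3 is its product over the sum, 0.04000/0.61835 = 0.0647.

Posterior probability ≈ 0.0647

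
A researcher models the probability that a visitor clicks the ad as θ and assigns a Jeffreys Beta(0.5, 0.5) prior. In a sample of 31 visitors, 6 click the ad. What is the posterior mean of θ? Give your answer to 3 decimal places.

The binomial likelihood is conjugate to the Beta prior: with 6 successes and 25 failures, the posterior is Beta(0.5+6, 0.5+25) = Beta(6.5, 25.5).
Posterior mean = α/(α+β) = 6.5/32 = 0.203.

Posterior mean ≈ 0.203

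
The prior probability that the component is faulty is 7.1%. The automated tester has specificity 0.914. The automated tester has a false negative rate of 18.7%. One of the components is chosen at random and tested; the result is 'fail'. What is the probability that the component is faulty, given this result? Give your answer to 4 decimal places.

P(H | E) ≈ 0.4194

Let H be the event that the component is faulty. P(H) = 0.071, so P(¬H) = 0.929. With E the 'fail' result, P(E|H) = 0.813 and P(E|¬H) = 0.086.
P(E) = 0.813·0.071 + 0.086·0.929 = 0.057723 + 0.079894 = 0.13762.
By Bayes' theorem, P(H|E) = 0.057723 / 0.13762 = 0.4194.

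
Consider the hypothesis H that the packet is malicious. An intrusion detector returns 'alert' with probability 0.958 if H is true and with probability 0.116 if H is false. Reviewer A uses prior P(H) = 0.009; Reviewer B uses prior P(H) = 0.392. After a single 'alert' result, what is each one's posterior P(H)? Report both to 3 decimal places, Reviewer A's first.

Reviewer A: 0.070; Reviewer B: 0.842

The likelihood ratio for an 'alert' result is 0.958/0.116 = 8.2586.
Reviewer A: prior odds 0.009/0.991 = 0.0090817; posterior odds 0.075003; posterior probability 0.070.
Reviewer B: prior odds 0.392/0.608 = 0.64474; posterior odds 5.3246; posterior probability 0.842.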